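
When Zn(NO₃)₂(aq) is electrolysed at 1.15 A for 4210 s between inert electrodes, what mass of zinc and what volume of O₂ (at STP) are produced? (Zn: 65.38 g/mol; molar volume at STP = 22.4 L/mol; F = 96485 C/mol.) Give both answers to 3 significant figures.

1.64 g Zn; 0.281 L O₂

Q = 1.15 × 4210 = 4842 C; n(e⁻) = 4842 / 96485 = 0.05018 mol
Cathode: Zn²⁺ + 2e⁻ → Zn → n(Zn) = 0.05018/2 = 0.02509 mol → 1.64 g
Anode: 2H₂O → O₂ + 4H⁺ + 4e⁻ → n(O₂) = 0.05018/4 = 0.01255 mol → 0.281 L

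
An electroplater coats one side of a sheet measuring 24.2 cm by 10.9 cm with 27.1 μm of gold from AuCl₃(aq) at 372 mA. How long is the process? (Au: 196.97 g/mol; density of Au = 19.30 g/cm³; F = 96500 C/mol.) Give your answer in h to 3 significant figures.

15.1 h

Plated area = 24.2 × 10.9 = 263.8 cm²
Volume = 263.8 × 27.1×10⁻⁴ cm = 0.7149 cm³
m(Au) = 0.7149 × 19.30 = 13.80 g
n(Au) = 13.80 / 196.97 = 0.07006 mol; n(e⁻) = 3 × 0.07006 = 0.2102 mol
Q = 0.2102 × 96500 = 20280 C
t = 20280 / 0.372 = 54520 s = 15.1 h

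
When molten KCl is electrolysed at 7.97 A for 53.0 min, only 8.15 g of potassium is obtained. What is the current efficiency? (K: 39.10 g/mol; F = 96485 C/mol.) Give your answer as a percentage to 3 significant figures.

79.4%

Q = 7.97 × 3180 = 25340 C
n(e⁻) = 25340 / 96485 = 0.2626 mol
K⁺ + e⁻ → K, so theoretical n(K) = 0.2626 mol → 10.27 g
Efficiency = 8.15 / 10.27 = 0.7936 = 79.4%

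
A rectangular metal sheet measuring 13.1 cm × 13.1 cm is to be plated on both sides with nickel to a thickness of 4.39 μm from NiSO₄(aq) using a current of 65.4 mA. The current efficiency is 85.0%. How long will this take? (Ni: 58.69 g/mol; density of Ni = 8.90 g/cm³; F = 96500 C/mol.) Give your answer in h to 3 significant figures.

22.0 h

Plated area = 2 × 13.1 × 13.1 = 343.2 cm²
Volume = 343.2 × 4.39×10⁻⁴ cm = 0.1507 cm³
m(Ni) = 0.1507 × 8.90 = 1.341 g
n(Ni) = 1.341 / 58.69 = 0.02285 mol; n(e⁻) = 2 × 0.02285 = 0.04570 mol
Q = 0.04570 × 96500 / 0.850 = 5188 C
t = 5188 / 0.0654 = 79330 s = 22.0 h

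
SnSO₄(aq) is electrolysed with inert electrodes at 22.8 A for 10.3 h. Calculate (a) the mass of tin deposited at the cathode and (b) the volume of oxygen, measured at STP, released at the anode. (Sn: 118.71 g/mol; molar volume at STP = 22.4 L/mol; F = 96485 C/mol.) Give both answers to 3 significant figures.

Q = 22.8 × 37080 = 8.454×10^5 C; n(e⁻) = 8.454×10^5 / 96485 = 8.762 mol
Cathode: Sn²⁺ + 2e⁻ → Sn → n(Sn) = 8.762/2 = 4.381 mol → 520 g
Anode: 2H₂O → O₂ + 4H⁺ + 4e⁻ → n(O₂) = 8.762/4 = 2.191 mol → 49.1 L

520 g Sn; 49.1 L O₂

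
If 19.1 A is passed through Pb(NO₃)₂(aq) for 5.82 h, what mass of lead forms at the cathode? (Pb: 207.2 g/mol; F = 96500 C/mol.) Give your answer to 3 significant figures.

430 g

Q = 19.1 A × 20952 s = 4.002×10^5 C
n(e⁻) = Q/F = 4.002×10^5/96500 = 4.147 mol
Pb²⁺ + 2e⁻ → Pb, so n(Pb) = 4.147 / 2 = 2.074 mol
m = 2.074 × 207.2 = 430 g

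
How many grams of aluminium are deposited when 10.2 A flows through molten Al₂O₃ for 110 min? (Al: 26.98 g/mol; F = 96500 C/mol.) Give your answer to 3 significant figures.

6.27 g

Q = It = 10.2 × 6600 = 67320 C
n(e⁻) = Q/F = 67320/96500 = 0.6976 mol
Al³⁺ + 3e⁻ → Al, so n(Al) = 0.6976 / 3 = 0.2325 mol
m = 0.2325 × 26.98 = 6.27 g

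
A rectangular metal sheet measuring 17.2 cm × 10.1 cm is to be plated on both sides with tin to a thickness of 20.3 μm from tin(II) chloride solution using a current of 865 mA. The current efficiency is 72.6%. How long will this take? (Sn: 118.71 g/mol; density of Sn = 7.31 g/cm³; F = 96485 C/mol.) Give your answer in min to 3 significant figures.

Plated area = 2 × 17.2 × 10.1 = 347.4 cm²
Volume = 347.4 × 20.3×10⁻⁴ cm = 0.7052 cm³
m(Sn) = 0.7052 × 7.31 = 5.155 g
n(Sn) = 5.155 / 118.71 = 0.04343 mol; n(e⁻) = 2 × 0.04343 = 0.08686 mol
Q = 0.08686 × 96485 / 0.726 = 11540 C
t = 11540 / 0.865 = 13340 s = 222 min

222 min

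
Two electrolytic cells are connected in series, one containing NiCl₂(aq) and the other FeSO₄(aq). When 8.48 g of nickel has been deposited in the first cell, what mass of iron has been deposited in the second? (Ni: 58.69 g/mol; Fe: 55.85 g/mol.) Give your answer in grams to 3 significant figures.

8.07 g

n(Ni) = 8.48 / 58.69 = 0.1445 mol
Ni²⁺ + 2e⁻ → Ni, so n(e⁻) = 2 × 0.1445 = 0.2890 mol
Same current for the same time ⇒ same n(e⁻) = 0.2890 mol in both cells.
Fe²⁺ + 2e⁻ → Fe, so n(Fe) = 0.2890 / 2 = 0.1445 mol
m(Fe) = 0.1445 × 55.85 = 8.07 g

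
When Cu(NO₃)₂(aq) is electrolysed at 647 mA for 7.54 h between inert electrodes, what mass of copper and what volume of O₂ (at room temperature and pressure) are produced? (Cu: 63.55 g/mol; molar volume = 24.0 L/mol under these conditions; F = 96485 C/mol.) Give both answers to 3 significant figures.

5.78 g Cu; 1.09 L O₂

Q = 0.647 × 27144 = 17560 C; n(e⁻) = 17560 / 96485 = 0.1820 mol
Cathode: Cu²⁺ + 2e⁻ → Cu → n(Cu) = 0.1820/2 = 0.09100 mol → 5.78 g
Anode: 2H₂O → O₂ + 4H⁺ + 4e⁻ → n(O₂) = 0.1820/4 = 0.04550 mol → 1.09 L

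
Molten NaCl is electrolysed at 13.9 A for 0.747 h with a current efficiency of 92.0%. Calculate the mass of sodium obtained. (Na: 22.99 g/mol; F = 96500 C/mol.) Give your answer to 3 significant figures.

Q = 13.9 × 2689.2 = 37380 C
n(e⁻) = 37380 / 96500 = 0.3874 mol
Na⁺ + e⁻ → Na, so theoretical m(Na) = 0.3874 × 22.99 = 8.906 g
Actual mass = 92.0% × 8.906 = 8.19 g

8.19 g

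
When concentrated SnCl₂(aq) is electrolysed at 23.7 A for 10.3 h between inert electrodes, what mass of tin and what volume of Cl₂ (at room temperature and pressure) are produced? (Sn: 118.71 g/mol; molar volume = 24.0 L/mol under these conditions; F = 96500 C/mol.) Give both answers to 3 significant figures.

Q = 23.7 × 37080 = 8.788×10^5 C; n(e⁻) = 8.788×10^5 / 96500 = 9.107 mol
Cathode: Sn²⁺ + 2e⁻ → Sn → n(Sn) = 9.107/2 = 4.554 mol → 541 g
Anode: 2Cl⁻ → Cl₂ + 2e⁻ → n(Cl₂) = 9.107/2 = 4.554 mol → 109 L

541 g Sn; 109 L Cl₂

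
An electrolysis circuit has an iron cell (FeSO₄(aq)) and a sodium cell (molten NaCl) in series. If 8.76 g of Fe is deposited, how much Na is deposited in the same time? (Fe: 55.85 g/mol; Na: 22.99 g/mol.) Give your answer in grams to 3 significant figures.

7.21 g

n(Fe) = 8.76 / 55.85 = 0.1568 mol
Fe²⁺ + 2e⁻ → Fe, so n(e⁻) = 2 × 0.1568 = 0.3136 mol
Since the cells are in series, n(e⁻) in the Na cell is also 0.3136 mol.
Na⁺ + e⁻ → Na, so n(Na) = 0.3136 mol
m(Na) = 0.3136 × 22.99 = 7.21 g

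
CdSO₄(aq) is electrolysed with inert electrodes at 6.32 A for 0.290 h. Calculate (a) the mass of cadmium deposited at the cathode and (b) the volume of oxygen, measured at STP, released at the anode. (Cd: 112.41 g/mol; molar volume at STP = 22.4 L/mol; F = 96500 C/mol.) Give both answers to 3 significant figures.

3.84 g Cd; 0.383 L O₂

Q = 6.32 × 1044 = 6598 C; n(e⁻) = 6598 / 96500 = 0.06837 mol
Cathode: Cd²⁺ + 2e⁻ → Cd → n(Cd) = 0.06837/2 = 0.03419 mol → 3.84 g
Anode: 2H₂O → O₂ + 4H⁺ + 4e⁻ → n(O₂) = 0.06837/4 = 0.01709 mol → 0.383 L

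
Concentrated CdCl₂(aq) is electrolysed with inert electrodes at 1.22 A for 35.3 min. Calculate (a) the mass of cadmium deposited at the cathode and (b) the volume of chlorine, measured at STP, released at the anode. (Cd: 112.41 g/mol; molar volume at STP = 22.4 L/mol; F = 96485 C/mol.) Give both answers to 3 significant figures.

Q = 1.22 × 2118 = 2584 C; n(e⁻) = 2584 / 96485 = 0.02678 mol
Cathode: Cd²⁺ + 2e⁻ → Cd → n(Cd) = 0.02678/2 = 0.01339 mol → 1.51 g
Anode: 2Cl⁻ → Cl₂ + 2e⁻ → n(Cl₂) = 0.02678/2 = 0.01339 mol → 0.300 L

1.51 g Cd; 0.300 L Cl₂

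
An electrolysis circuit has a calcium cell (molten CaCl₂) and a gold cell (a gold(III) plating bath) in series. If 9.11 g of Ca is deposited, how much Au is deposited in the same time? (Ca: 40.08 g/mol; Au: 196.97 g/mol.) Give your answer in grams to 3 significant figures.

n(Ca) = 9.11 / 40.08 = 0.2273 mol
Ca²⁺ + 2e⁻ → Ca, so n(e⁻) = 2 × 0.2273 = 0.4546 mol
In series, the same 0.4546 mol of electrons flows through the second cell.
Au³⁺ + 3e⁻ → Au, so n(Au) = 0.4546 / 3 = 0.1515 mol
m(Au) = 0.1515 × 196.97 = 29.8 g

29.8 g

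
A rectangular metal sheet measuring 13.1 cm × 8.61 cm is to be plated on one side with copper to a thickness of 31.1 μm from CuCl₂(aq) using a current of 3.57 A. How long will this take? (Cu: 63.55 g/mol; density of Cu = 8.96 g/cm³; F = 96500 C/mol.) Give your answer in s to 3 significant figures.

Plated area = 13.1 × 8.61 = 112.8 cm²
Volume = 112.8 × 31.1×10⁻⁴ cm = 0.3508 cm³
m(Cu) = 0.3508 × 8.96 = 3.143 g
n(Cu) = 3.143 / 63.55 = 0.04946 mol; n(e⁻) = 2 × 0.04946 = 0.09892 mol
Q = 0.09892 × 96500 = 9546 C
t = 9546 / 3.57 = 2674 s

2670 s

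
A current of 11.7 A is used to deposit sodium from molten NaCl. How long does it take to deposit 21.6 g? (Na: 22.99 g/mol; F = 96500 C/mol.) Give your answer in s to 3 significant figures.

n(Na) = 21.6 / 22.99 = 0.9395 mol
Na⁺ + e⁻ → Na, so n(e⁻) = 0.9395 mol
Q = 0.9395 × 96500 = 90660 C
t = Q / I = 90660 / 11.7 = 7749 s

7750 s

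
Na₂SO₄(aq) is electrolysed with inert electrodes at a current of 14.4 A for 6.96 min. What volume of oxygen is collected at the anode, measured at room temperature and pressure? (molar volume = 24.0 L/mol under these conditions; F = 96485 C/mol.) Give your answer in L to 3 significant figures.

0.374 L

Q = 14.4 A × 417.6 s = 6013 C
n(e⁻) = Q/F = 6013/96485 = 0.06232 mol
2H₂O → O₂ + 4H⁺ + 4e⁻, so n(O₂) = 0.06232 / 4 = 0.01558 mol
V = 0.01558 × 24.0 = 0.3739 L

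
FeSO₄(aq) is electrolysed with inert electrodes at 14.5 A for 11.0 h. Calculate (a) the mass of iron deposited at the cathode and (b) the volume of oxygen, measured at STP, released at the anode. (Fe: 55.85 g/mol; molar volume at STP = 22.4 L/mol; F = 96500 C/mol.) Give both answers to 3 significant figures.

166 g Fe; 33.3 L O₂

Q = 14.5 × 39600 = 5.742×10^5 C; n(e⁻) = 5.742×10^5 / 96500 = 5.950 mol
Cathode: Fe²⁺ + 2e⁻ → Fe → n(Fe) = 5.950/2 = 2.975 mol → 166 g
Anode: 2H₂O → O₂ + 4H⁺ + 4e⁻ → n(O₂) = 5.950/4 = 1.488 mol → 33.3 L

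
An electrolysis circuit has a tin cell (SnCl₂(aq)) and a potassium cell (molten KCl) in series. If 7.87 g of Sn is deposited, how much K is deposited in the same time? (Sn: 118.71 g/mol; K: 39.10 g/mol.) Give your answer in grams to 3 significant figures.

5.18 g

n(Sn) = 7.87 / 118.71 = 0.06630 mol
Sn²⁺ + 2e⁻ → Sn, so n(e⁻) = 2 × 0.06630 = 0.1326 mol
Same current for the same time ⇒ same n(e⁻) = 0.1326 mol in both cells.
K⁺ + e⁻ → K, so n(K) = 0.1326 mol
m(K) = 0.1326 × 39.10 = 5.18 g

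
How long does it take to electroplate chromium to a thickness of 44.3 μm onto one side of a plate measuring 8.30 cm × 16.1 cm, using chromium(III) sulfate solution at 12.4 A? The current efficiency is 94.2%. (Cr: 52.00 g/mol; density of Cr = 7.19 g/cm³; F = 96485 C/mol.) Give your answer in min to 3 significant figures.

Plated area = 8.30 × 16.1 = 133.6 cm²
Volume = 133.6 × 44.3×10⁻⁴ cm = 0.5918 cm³
m(Cr) = 0.5918 × 7.19 = 4.255 g
n(Cr) = 4.255 / 52.00 = 0.08183 mol; n(e⁻) = 3 × 0.08183 = 0.2455 mol
Q = 0.2455 × 96485 / 0.942 = 25150 C
t = 25150 / 12.4 = 2028 s = 33.8 min

33.8 min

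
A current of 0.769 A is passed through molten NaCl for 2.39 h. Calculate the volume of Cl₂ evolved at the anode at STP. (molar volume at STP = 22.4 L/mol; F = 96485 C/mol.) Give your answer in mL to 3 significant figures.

768 mL

Q = It = 0.769 × 8604 = 6616 C
Moles of electrons = 6616 / 96485 = 0.06857 mol
2Cl⁻ → Cl₂ + 2e⁻, so n(Cl₂) = 0.06857 / 2 = 0.03429 mol
V = 0.03429 × 22.4 = 0.7681 L
= 768 mL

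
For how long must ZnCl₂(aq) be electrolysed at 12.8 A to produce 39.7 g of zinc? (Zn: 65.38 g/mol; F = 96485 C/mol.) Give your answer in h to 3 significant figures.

2.54 h

n(Zn) = 39.7 / 65.38 = 0.6072 mol
Zn²⁺ + 2e⁻ → Zn, so n(e⁻) = 2 × 0.6072 = 1.214 mol
Q = 1.214 × 96485 = 1.171×10^5 C
t = Q / I = 1.171×10^5 / 12.8 = 9148 s = 2.54 h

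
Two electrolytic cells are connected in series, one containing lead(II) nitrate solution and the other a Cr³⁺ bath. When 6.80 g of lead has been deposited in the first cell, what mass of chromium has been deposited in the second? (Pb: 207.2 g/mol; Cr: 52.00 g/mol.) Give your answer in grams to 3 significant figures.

1.14 g

n(Pb) = 6.80 / 207.2 = 0.03282 mol
Pb²⁺ + 2e⁻ → Pb, so n(e⁻) = 2 × 0.03282 = 0.06564 mol
Since the cells are in series, n(e⁻) in the Cr cell is also 0.06564 mol.
Cr³⁺ + 3e⁻ → Cr, so n(Cr) = 0.06564 / 3 = 0.02188 mol
m(Cr) = 0.02188 × 52.00 = 1.14 g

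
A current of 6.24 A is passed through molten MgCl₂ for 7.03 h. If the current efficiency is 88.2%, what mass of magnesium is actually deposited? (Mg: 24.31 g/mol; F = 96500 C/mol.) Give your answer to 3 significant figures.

Q = 6.24 × 25308 = 1.579×10^5 C
n(e⁻) = 1.579×10^5 / 96500 = 1.636 mol
Mg²⁺ + 2e⁻ → Mg, so theoretical m(Mg) = 0.8180 × 24.31 = 19.89 g
Actual mass = 88.2% × 19.89 = 17.5 g

17.5 g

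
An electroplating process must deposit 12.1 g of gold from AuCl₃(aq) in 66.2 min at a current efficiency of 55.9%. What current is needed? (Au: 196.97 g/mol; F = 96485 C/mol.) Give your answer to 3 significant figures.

8.01 A

n(Au) = 12.1 / 196.97 = 0.06143 mol
Au³⁺ + 3e⁻ → Au, so n(e⁻) = 3 × 0.06143 = 0.1843 mol
Q = 0.1843 × 96485 / 0.559 = 31810 C
I = Q / t = 31810 / 3972 s = 8.01 A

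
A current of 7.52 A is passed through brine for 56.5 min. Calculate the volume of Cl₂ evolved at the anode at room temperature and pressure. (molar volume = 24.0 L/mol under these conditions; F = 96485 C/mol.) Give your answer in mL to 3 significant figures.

3170 mL

Q = It = 7.52 × 3390 = 25490 C
Moles of electrons = 25490 / 96485 = 0.2642 mol
2Cl⁻ → Cl₂ + 2e⁻, so n(Cl₂) = 0.2642 / 2 = 0.1321 mol
V = 0.1321 × 24.0 = 3.170 L
= 3170 mL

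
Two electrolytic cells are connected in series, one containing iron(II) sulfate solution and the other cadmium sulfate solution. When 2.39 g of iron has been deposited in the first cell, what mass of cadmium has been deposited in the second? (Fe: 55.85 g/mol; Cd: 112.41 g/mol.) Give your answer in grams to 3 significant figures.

n(Fe) = 2.39 / 55.85 = 0.04279 mol
Fe²⁺ + 2e⁻ → Fe, so n(e⁻) = 2 × 0.04279 = 0.08558 mol
The cells are in series, so the same charge (and hence the same n(e⁻) = 0.08558 mol) passes through both.
Cd²⁺ + 2e⁻ → Cd, so n(Cd) = 0.08558 / 2 = 0.04279 mol
m(Cd) = 0.04279 × 112.41 = 4.81 g

4.81 g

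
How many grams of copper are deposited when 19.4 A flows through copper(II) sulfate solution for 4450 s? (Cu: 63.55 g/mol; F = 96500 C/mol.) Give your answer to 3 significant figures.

28.4 g

Charge passed = 19.4 × 4450 = 86330 C
n(e⁻) = 86330 / 96500 = 0.8946 mol
Cu²⁺ + 2e⁻ → Cu, so n(Cu) = 0.8946 / 2 = 0.4473 mol
m = 0.4473 × 63.55 = 28.4 g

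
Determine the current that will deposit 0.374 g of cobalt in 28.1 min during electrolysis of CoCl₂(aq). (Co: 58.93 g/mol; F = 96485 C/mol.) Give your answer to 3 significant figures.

n(Co) = 0.374 / 58.93 = 0.006347 mol
Co²⁺ + 2e⁻ → Co, so n(e⁻) = 2 × 0.006347 = 0.01269 mol
Q = 0.01269 × 96485 = 1224 C
I = Q / t = 1224 / 1686 s = 0.726 A

0.726 A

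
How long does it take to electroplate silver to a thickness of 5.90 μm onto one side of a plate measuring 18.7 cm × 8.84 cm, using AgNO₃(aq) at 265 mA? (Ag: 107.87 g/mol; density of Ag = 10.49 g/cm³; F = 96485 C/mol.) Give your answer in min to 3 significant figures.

57.6 min

Plated area = 18.7 × 8.84 = 165.3 cm²
Volume = 165.3 × 5.90×10⁻⁴ cm = 0.09753 cm³
m(Ag) = 0.09753 × 10.49 = 1.023 g
n(Ag) = 1.023 / 107.87 = 0.009484 mol; n(e⁻) = 0.009484 mol
Q = 0.009484 × 96485 = 915.1 C
t = 915.1 / 0.265 = 3453 s = 57.6 min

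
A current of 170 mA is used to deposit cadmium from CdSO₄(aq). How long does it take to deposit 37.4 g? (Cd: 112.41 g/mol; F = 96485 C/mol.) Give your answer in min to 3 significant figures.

6290 min

n(Cd) = 37.4 / 112.41 = 0.3327 mol
Cd²⁺ + 2e⁻ → Cd, so n(e⁻) = 2 × 0.3327 = 0.6654 mol
Q = 0.6654 × 96485 = 64200 C
t = Q / I = 64200 / 0.170 = 3.776×10^5 s = 6290 min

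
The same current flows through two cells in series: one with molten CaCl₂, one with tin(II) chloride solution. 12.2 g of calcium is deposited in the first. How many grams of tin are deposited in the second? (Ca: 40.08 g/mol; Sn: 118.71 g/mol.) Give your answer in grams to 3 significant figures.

n(Ca) = 12.2 / 40.08 = 0.3044 mol
Ca²⁺ + 2e⁻ → Ca, so n(e⁻) = 2 × 0.3044 = 0.6088 mol
Since the cells are in series, n(e⁻) in the Sn cell is also 0.6088 mol.
Sn²⁺ + 2e⁻ → Sn, so n(Sn) = 0.6088 / 2 = 0.3044 mol
m(Sn) = 0.3044 × 118.71 = 36.1 g

36.1 g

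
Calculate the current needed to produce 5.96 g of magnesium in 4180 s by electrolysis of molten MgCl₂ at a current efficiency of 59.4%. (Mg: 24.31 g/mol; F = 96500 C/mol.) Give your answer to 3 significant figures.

19.1 A

n(Mg) = 5.96 / 24.31 = 0.2452 mol
Mg²⁺ + 2e⁻ → Mg, so n(e⁻) = 2 × 0.2452 = 0.4904 mol
Q = 0.4904 × 96500 / 0.594 = 79670 C
I = Q / t = 79670 / 4180 s = 19.1 A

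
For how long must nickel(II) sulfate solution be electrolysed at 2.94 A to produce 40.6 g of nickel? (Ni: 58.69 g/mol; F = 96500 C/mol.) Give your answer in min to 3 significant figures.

n(Ni) = 40.6 / 58.69 = 0.6918 mol
Ni²⁺ + 2e⁻ → Ni, so n(e⁻) = 2 × 0.6918 = 1.384 mol
Q = 1.384 × 96500 = 1.336×10^5 C
t = Q / I = 1.336×10^5 / 2.94 = 45440 s = 757 min

757 min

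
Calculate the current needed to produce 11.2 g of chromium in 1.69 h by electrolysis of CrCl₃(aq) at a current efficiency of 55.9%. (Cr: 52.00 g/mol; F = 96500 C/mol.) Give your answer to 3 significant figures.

18.3 A

n(Cr) = 11.2 / 52.00 = 0.2154 mol
Cr³⁺ + 3e⁻ → Cr, so n(e⁻) = 3 × 0.2154 = 0.6462 mol
Q = 0.6462 × 96500 / 0.559 = 1.116×10^5 C
I = Q / t = 1.116×10^5 / 6084 s = 18.3 A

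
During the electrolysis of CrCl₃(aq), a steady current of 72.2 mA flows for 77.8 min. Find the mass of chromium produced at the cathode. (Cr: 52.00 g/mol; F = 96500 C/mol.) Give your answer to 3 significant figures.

0.0605 g

Q = It = 0.0722 × 4668 = 337.0 C
Moles of electrons = 337.0 / 96500 = 0.003492 mol
Cr³⁺ + 3e⁻ → Cr, so n(Cr) = 0.003492 / 3 = 0.001164 mol
m = 0.001164 × 52.00 = 0.0605 g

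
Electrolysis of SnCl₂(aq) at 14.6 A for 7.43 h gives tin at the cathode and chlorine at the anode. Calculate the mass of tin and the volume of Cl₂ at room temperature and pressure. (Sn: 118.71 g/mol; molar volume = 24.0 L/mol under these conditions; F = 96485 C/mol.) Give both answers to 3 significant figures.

Q = 14.6 × 26748 = 3.905×10^5 C; n(e⁻) = 3.905×10^5 / 96485 = 4.047 mol
Cathode: Sn²⁺ + 2e⁻ → Sn → n(Sn) = 4.047/2 = 2.024 mol → 240 g
Anode: 2Cl⁻ → Cl₂ + 2e⁻ → n(Cl₂) = 4.047/2 = 2.024 mol → 48.6 L

240 g Sn; 48.6 L Cl₂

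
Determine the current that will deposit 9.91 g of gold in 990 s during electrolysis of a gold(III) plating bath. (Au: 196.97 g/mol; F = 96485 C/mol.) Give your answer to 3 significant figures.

n(Au) = 9.91 / 196.97 = 0.05031 mol
Au³⁺ + 3e⁻ → Au, so n(e⁻) = 3 × 0.05031 = 0.1509 mol
Q = 0.1509 × 96485 = 14560 C
I = Q / t = 14560 / 990 s = 14.7 A

14.7 A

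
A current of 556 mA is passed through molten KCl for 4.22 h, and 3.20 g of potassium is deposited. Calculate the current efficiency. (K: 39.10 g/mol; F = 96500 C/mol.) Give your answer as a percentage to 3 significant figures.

Q = 0.556 × 15192 = 8447 C
n(e⁻) = 8447 / 96500 = 0.08753 mol
K⁺ + e⁻ → K, so theoretical n(K) = 0.08753 mol → 3.422 g
Efficiency = 3.20 / 3.422 = 0.9351 = 93.5%

93.5%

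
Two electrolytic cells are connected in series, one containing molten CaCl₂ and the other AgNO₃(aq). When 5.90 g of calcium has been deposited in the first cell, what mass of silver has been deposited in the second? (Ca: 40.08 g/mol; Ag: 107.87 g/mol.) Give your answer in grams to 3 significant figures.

31.8 g

n(Ca) = 5.90 / 40.08 = 0.1472 mol
Ca²⁺ + 2e⁻ → Ca, so n(e⁻) = 2 × 0.1472 = 0.2944 mol
Since the cells are in series, n(e⁻) in the Ag cell is also 0.2944 mol.
Ag⁺ + e⁻ → Ag, so n(Ag) = 0.2944 mol
m(Ag) = 0.2944 × 107.87 = 31.8 g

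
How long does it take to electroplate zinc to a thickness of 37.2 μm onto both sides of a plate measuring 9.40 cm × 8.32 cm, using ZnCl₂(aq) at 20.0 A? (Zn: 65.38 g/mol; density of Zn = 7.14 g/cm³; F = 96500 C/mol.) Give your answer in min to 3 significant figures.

10.2 min

Plated area = 2 × 9.40 × 8.32 = 156.4 cm²
Volume = 156.4 × 37.2×10⁻⁴ cm = 0.5818 cm³
m(Zn) = 0.5818 × 7.14 = 4.154 g
n(Zn) = 4.154 / 65.38 = 0.06354 mol; n(e⁻) = 2 × 0.06354 = 0.1271 mol
Q = 0.1271 × 96500 = 12270 C
t = 12270 / 20.0 = 613.5 s = 10.2 min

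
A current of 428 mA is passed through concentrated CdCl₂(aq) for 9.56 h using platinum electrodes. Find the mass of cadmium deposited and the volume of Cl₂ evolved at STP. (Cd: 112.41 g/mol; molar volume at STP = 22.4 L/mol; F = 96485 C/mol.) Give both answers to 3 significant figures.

8.58 g Cd; 1.71 L Cl₂

Q = 0.428 × 34416 = 14730 C; n(e⁻) = 14730 / 96485 = 0.1527 mol
Cathode: Cd²⁺ + 2e⁻ → Cd → n(Cd) = 0.1527/2 = 0.07635 mol → 8.58 g
Anode: 2Cl⁻ → Cl₂ + 2e⁻ → n(Cl₂) = 0.1527/2 = 0.07635 mol → 1.71 L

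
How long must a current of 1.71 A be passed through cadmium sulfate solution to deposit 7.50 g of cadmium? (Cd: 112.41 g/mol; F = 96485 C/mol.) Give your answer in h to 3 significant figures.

2.09 h

n(Cd) = 7.50 / 112.41 = 0.06672 mol
Cd²⁺ + 2e⁻ → Cd, so n(e⁻) = 2 × 0.06672 = 0.1334 mol
Q = 0.1334 × 96485 = 12870 C
t = Q / I = 12870 / 1.71 = 7526 s = 2.09 h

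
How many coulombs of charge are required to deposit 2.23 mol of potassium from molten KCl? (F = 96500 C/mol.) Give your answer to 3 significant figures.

2.15×10^5 C

K⁺ + e⁻ → K, so n(e⁻) = 1 × 2.23 = 2.230 mol
Q = 2.230 × 96500 = 2.152×10^5 C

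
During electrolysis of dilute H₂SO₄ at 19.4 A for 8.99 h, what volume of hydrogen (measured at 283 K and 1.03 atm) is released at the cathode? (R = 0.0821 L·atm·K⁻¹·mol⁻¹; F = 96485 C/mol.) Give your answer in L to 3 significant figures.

Charge passed = 19.4 × 32364 = 6.279×10^5 C
n(e⁻) = Q/F = 6.279×10^5/96485 = 6.508 mol
2H⁺ + 2e⁻ → H₂, so n(H₂) = 6.508 / 2 = 3.254 mol
V = nRT/P = 3.254 × 0.0821 × 283 / 1.03 = 73.40 L

73.4 L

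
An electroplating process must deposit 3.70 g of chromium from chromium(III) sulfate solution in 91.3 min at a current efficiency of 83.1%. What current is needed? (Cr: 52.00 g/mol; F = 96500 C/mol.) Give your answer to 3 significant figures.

n(Cr) = 3.70 / 52.00 = 0.07115 mol
Cr³⁺ + 3e⁻ → Cr, so n(e⁻) = 3 × 0.07115 = 0.2135 mol
Q = 0.2135 × 96500 / 0.831 = 24790 C
I = Q / t = 24790 / 5478 s = 4.53 A

4.53 A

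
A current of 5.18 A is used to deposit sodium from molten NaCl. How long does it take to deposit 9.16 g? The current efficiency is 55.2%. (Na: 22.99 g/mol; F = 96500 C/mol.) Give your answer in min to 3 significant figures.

n(Na) = 9.16 / 22.99 = 0.3984 mol
Na⁺ + e⁻ → Na, so n(e⁻) = 0.3984 mol
Q = 0.3984 × 96500 / 0.552 = 69650 C
t = Q / I = 69650 / 5.18 = 13450 s = 224 min

224 min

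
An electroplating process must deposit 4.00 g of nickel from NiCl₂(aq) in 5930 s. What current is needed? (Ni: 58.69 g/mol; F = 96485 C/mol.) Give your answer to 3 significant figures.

2.22 A

n(Ni) = 4.00 / 58.69 = 0.06815 mol
Ni²⁺ + 2e⁻ → Ni, so n(e⁻) = 2 × 0.06815 = 0.1363 mol
Q = 0.1363 × 96485 = 13150 C
I = Q / t = 13150 / 5930 s = 2.22 A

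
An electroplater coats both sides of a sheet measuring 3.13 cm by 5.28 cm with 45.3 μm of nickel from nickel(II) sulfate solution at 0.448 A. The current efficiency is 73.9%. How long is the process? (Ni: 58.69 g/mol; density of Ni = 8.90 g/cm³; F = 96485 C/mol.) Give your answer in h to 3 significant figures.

3.68 h

Plated area = 2 × 3.13 × 5.28 = 33.05 cm²
Volume = 33.05 × 45.3×10⁻⁴ cm = 0.1497 cm³
m(Ni) = 0.1497 × 8.90 = 1.332 g
n(Ni) = 1.332 / 58.69 = 0.02270 mol; n(e⁻) = 2 × 0.02270 = 0.04540 mol
Q = 0.04540 × 96485 / 0.739 = 5927 C
t = 5927 / 0.448 = 13230 s = 3.68 h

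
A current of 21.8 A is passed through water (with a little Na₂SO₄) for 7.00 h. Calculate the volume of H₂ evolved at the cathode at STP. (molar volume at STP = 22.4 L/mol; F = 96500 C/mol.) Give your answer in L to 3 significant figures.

Q = 21.8 A × 25200 s = 5.494×10^5 C
Moles of electrons = 5.494×10^5 / 96500 = 5.693 mol
2H⁺ + 2e⁻ → H₂, so n(H₂) = 5.693 / 2 = 2.847 mol
V = 2.847 × 22.4 = 63.77 L

63.8 L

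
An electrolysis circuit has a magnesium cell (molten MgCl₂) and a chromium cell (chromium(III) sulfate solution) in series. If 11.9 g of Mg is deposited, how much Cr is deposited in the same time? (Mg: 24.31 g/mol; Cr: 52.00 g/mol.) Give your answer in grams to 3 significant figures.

n(Mg) = 11.9 / 24.31 = 0.4895 mol
Mg²⁺ + 2e⁻ → Mg, so n(e⁻) = 2 × 0.4895 = 0.9790 mol
Since the cells are in series, n(e⁻) in the Cr cell is also 0.9790 mol.
Cr³⁺ + 3e⁻ → Cr, so n(Cr) = 0.9790 / 3 = 0.3263 mol
m(Cr) = 0.3263 × 52.00 = 17.0 g

17.0 g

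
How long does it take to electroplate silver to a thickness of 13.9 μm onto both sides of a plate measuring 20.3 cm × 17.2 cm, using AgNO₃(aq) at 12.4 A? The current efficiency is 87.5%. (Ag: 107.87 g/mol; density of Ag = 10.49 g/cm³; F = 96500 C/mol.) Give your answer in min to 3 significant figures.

Plated area = 2 × 20.3 × 17.2 = 698.3 cm²
Volume = 698.3 × 13.9×10⁻⁴ cm = 0.9706 cm³
m(Ag) = 0.9706 × 10.49 = 10.18 g
n(Ag) = 10.18 / 107.87 = 0.09437 mol; n(e⁻) = 0.09437 mol
Q = 0.09437 × 96500 / 0.875 = 10410 C
t = 10410 / 12.4 = 839.5 s = 14.0 min

14.0 min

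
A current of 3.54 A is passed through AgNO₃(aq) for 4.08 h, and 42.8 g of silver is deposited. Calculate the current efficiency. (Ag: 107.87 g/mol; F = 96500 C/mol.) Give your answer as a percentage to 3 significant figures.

Q = 3.54 × 14688 = 52000 C
n(e⁻) = 52000 / 96500 = 0.5389 mol
Ag⁺ + e⁻ → Ag, so theoretical n(Ag) = 0.5389 mol → 58.13 g
Efficiency = 42.8 / 58.13 = 0.7363 = 73.6%

73.6%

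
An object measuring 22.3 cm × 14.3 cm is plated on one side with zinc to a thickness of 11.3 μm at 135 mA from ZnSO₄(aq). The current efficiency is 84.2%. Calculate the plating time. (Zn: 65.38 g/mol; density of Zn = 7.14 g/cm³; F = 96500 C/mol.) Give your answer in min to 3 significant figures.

1110 min

Plated area = 22.3 × 14.3 = 318.9 cm²
Volume = 318.9 × 11.3×10⁻⁴ cm = 0.3604 cm³
m(Zn) = 0.3604 × 7.14 = 2.573 g
n(Zn) = 2.573 / 65.38 = 0.03935 mol; n(e⁻) = 2 × 0.03935 = 0.07870 mol
Q = 0.07870 × 96500 / 0.842 = 9020 C
t = 9020 / 0.135 = 66810 s = 1110 min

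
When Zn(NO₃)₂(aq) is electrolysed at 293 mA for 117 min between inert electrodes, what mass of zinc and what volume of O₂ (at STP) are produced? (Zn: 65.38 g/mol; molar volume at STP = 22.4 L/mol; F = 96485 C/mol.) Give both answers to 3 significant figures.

Q = 0.293 × 7020 = 2057 C; n(e⁻) = 2057 / 96485 = 0.02132 mol
Cathode: Zn²⁺ + 2e⁻ → Zn → n(Zn) = 0.02132/2 = 0.01066 mol → 0.697 g
Anode: 2H₂O → O₂ + 4H⁺ + 4e⁻ → n(O₂) = 0.02132/4 = 0.005330 mol → 0.119 L

0.697 g Zn; 0.119 L O₂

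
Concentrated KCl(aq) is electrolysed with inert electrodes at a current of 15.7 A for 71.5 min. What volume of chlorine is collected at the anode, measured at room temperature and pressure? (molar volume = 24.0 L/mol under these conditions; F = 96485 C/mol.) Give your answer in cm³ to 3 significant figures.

8380 cm³

Q = 15.7 A × 4290 s = 67350 C
n(e⁻) = Q/F = 67350/96485 = 0.6980 mol
2Cl⁻ → Cl₂ + 2e⁻, so n(Cl₂) = 0.6980 / 2 = 0.3490 mol
V = 0.3490 × 24.0 = 8.376 L
= 8380 cm³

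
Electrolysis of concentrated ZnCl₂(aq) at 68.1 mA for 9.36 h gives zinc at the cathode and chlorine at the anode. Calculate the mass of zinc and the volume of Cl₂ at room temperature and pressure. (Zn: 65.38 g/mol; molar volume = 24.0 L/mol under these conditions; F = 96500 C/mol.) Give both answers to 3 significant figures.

Q = 0.0681 × 33696 = 2295 C; n(e⁻) = 2295 / 96500 = 0.02378 mol
Cathode: Zn²⁺ + 2e⁻ → Zn → n(Zn) = 0.02378/2 = 0.01189 mol → 0.777 g
Anode: 2Cl⁻ → Cl₂ + 2e⁻ → n(Cl₂) = 0.02378/2 = 0.01189 mol → 0.285 L

0.777 g Zn; 0.285 L Cl₂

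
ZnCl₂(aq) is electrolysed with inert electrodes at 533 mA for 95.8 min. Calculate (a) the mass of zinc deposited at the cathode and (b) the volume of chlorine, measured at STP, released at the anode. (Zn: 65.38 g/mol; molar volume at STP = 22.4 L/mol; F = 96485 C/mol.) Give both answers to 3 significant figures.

1.04 g Zn; 0.356 L Cl₂

Q = 0.533 × 5748 = 3064 C; n(e⁻) = 3064 / 96485 = 0.03176 mol
Cathode: Zn²⁺ + 2e⁻ → Zn → n(Zn) = 0.03176/2 = 0.01588 mol → 1.04 g
Anode: 2Cl⁻ → Cl₂ + 2e⁻ → n(Cl₂) = 0.03176/2 = 0.01588 mol → 0.356 L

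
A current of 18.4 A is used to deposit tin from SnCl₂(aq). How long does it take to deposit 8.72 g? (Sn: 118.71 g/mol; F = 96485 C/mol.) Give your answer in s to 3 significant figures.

n(Sn) = 8.72 / 118.71 = 0.07346 mol
Sn²⁺ + 2e⁻ → Sn, so n(e⁻) = 2 × 0.07346 = 0.1469 mol
Q = 0.1469 × 96485 = 14170 C
t = Q / I = 14170 / 18.4 = 770.1 s

770 s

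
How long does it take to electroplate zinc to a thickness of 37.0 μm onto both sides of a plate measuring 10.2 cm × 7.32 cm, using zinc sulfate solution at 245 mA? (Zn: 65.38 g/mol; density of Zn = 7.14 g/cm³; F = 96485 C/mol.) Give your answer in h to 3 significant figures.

13.2 h

Plated area = 2 × 10.2 × 7.32 = 149.3 cm²
Volume = 149.3 × 37.0×10⁻⁴ cm = 0.5524 cm³
m(Zn) = 0.5524 × 7.14 = 3.944 g
n(Zn) = 3.944 / 65.38 = 0.06032 mol; n(e⁻) = 2 × 0.06032 = 0.1206 mol
Q = 0.1206 × 96485 = 11640 C
t = 11640 / 0.245 = 47510 s = 13.2 h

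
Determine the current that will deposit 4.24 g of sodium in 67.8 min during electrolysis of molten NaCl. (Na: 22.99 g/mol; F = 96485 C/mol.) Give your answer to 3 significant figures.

4.37 A

n(Na) = 4.24 / 22.99 = 0.1844 mol
Na⁺ + e⁻ → Na, so n(e⁻) = 0.1844 mol
Q = 0.1844 × 96485 = 17790 C
I = Q / t = 17790 / 4068 s = 4.37 A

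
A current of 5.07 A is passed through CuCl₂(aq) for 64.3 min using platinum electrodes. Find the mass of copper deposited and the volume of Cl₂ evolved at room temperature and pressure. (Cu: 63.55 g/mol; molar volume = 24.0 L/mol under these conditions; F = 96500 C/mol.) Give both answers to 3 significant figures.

6.44 g Cu; 2.43 L Cl₂

Q = 5.07 × 3858 = 19560 C; n(e⁻) = 19560 / 96500 = 0.2027 mol
Cathode: Cu²⁺ + 2e⁻ → Cu → n(Cu) = 0.2027/2 = 0.1014 mol → 6.44 g
Anode: 2Cl⁻ → Cl₂ + 2e⁻ → n(Cl₂) = 0.2027/2 = 0.1014 mol → 2.43 L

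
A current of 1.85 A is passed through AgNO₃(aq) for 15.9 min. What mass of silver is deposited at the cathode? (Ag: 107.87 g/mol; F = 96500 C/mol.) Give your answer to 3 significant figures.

1.97 g

Q = It = 1.85 × 954 = 1765 C
Moles of electrons = 1765 / 96500 = 0.01829 mol
Ag⁺ + e⁻ → Ag, so n(Ag) = 0.01829 mol
m = 0.01829 × 107.87 = 1.97 g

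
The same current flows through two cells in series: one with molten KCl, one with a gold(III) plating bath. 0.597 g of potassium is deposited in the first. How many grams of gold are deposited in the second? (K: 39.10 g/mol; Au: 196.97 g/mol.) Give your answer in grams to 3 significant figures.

n(K) = 0.597 / 39.10 = 0.01527 mol
K⁺ + e⁻ → K, so n(e⁻) = 0.01527 mol
In series, the same 0.01527 mol of electrons flows through the second cell.
Au³⁺ + 3e⁻ → Au, so n(Au) = 0.01527 / 3 = 0.005090 mol
m(Au) = 0.005090 × 196.97 = 1.00 g

1.00 g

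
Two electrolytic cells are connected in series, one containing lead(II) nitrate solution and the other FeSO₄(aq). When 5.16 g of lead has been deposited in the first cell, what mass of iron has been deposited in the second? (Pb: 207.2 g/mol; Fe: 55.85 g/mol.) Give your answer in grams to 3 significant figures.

n(Pb) = 5.16 / 207.2 = 0.02490 mol
Pb²⁺ + 2e⁻ → Pb, so n(e⁻) = 2 × 0.02490 = 0.04980 mol
In series, the same 0.04980 mol of electrons flows through the second cell.
Fe²⁺ + 2e⁻ → Fe, so n(Fe) = 0.04980 / 2 = 0.02490 mol
m(Fe) = 0.02490 × 55.85 = 1.39 g

1.39 g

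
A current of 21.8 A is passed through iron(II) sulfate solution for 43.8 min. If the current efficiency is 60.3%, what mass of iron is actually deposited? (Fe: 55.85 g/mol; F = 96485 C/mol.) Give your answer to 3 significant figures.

10.0 g

Q = 21.8 × 2628 = 57290 C
n(e⁻) = 57290 / 96485 = 0.5938 mol
Fe²⁺ + 2e⁻ → Fe, so theoretical m(Fe) = 0.2969 × 55.85 = 16.58 g
Actual mass = 60.3% × 16.58 = 10.0 g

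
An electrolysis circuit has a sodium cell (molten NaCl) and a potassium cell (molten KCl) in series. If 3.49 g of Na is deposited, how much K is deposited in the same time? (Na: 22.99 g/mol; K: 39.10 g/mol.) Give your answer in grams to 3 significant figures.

n(Na) = 3.49 / 22.99 = 0.1518 mol
Na⁺ + e⁻ → Na, so n(e⁻) = 0.1518 mol
The cells are in series, so the same charge (and hence the same n(e⁻) = 0.1518 mol) passes through both.
K⁺ + e⁻ → K, so n(K) = 0.1518 mol
m(K) = 0.1518 × 39.10 = 5.94 g

5.94 g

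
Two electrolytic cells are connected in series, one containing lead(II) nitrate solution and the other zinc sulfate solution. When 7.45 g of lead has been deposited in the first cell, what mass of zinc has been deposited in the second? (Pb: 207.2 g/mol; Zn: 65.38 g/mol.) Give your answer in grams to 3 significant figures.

2.35 g

n(Pb) = 7.45 / 207.2 = 0.03596 mol
Pb²⁺ + 2e⁻ → Pb, so n(e⁻) = 2 × 0.03596 = 0.07192 mol
Since the cells are in series, n(e⁻) in the Zn cell is also 0.07192 mol.
Zn²⁺ + 2e⁻ → Zn, so n(Zn) = 0.07192 / 2 = 0.03596 mol
m(Zn) = 0.03596 × 65.38 = 2.35 g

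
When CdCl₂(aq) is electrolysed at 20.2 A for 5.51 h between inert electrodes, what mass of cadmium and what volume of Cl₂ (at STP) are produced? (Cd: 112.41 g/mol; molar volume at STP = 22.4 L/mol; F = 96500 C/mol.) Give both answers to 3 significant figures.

Q = 20.2 × 19836 = 4.007×10^5 C; n(e⁻) = 4.007×10^5 / 96500 = 4.152 mol
Cathode: Cd²⁺ + 2e⁻ → Cd → n(Cd) = 4.152/2 = 2.076 mol → 233 g
Anode: 2Cl⁻ → Cl₂ + 2e⁻ → n(Cl₂) = 4.152/2 = 2.076 mol → 46.5 L

233 g Cd; 46.5 L Cl₂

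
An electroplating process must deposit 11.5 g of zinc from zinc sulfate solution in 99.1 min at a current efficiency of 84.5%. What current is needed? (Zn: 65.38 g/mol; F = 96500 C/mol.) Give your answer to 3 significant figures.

6.76 A

n(Zn) = 11.5 / 65.38 = 0.1759 mol
Zn²⁺ + 2e⁻ → Zn, so n(e⁻) = 2 × 0.1759 = 0.3518 mol
Q = 0.3518 × 96500 / 0.845 = 40180 C
I = Q / t = 40180 / 5946 s = 6.76 A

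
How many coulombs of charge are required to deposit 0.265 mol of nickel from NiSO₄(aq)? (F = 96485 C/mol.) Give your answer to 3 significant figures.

Ni²⁺ + 2e⁻ → Ni, so n(e⁻) = 2 × 0.265 = 0.5300 mol
Q = 0.5300 × 96485 = 51140 C

51100 C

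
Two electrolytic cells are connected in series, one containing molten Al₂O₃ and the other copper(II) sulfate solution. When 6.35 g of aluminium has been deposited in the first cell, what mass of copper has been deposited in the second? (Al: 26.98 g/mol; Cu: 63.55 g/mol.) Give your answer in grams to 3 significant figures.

22.4 g

n(Al) = 6.35 / 26.98 = 0.2354 mol
Al³⁺ + 3e⁻ → Al, so n(e⁻) = 3 × 0.2354 = 0.7062 mol
The cells are in series, so the same charge (and hence the same n(e⁻) = 0.7062 mol) passes through both.
Cu²⁺ + 2e⁻ → Cu, so n(Cu) = 0.7062 / 2 = 0.3531 mol
m(Cu) = 0.3531 × 63.55 = 22.4 g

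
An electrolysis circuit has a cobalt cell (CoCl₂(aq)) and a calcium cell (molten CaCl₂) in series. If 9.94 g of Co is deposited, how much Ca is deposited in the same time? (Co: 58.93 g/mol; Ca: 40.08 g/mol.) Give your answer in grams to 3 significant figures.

6.76 g

n(Co) = 9.94 / 58.93 = 0.1687 mol
Co²⁺ + 2e⁻ → Co, so n(e⁻) = 2 × 0.1687 = 0.3374 mol
In series, the same 0.3374 mol of electrons flows through the second cell.
Ca²⁺ + 2e⁻ → Ca, so n(Ca) = 0.3374 / 2 = 0.1687 mol
m(Ca) = 0.1687 × 40.08 = 6.76 g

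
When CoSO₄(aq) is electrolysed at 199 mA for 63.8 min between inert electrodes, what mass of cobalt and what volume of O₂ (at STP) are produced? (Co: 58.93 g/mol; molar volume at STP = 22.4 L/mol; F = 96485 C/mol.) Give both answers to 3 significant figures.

0.233 g Co; 0.0442 L O₂

Q = 0.199 × 3828 = 761.8 C; n(e⁻) = 761.8 / 96485 = 0.007896 mol
Cathode: Co²⁺ + 2e⁻ → Co → n(Co) = 0.007896/2 = 0.003948 mol → 0.233 g
Anode: 2H₂O → O₂ + 4H⁺ + 4e⁻ → n(O₂) = 0.007896/4 = 0.001974 mol → 0.0442 L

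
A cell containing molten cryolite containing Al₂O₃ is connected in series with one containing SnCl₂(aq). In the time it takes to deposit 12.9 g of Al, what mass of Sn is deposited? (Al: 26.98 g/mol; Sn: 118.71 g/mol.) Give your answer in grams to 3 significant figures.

n(Al) = 12.9 / 26.98 = 0.4781 mol
Al³⁺ + 3e⁻ → Al, so n(e⁻) = 3 × 0.4781 = 1.434 mol
The cells are in series, so the same charge (and hence the same n(e⁻) = 1.434 mol) passes through both.
Sn²⁺ + 2e⁻ → Sn, so n(Sn) = 1.434 / 2 = 0.7170 mol
m(Sn) = 0.7170 × 118.71 = 85.1 g

85.1 g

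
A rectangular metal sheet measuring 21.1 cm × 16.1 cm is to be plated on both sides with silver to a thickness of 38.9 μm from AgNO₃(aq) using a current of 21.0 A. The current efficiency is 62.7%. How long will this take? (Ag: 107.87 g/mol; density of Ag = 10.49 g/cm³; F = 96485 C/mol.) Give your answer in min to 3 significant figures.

31.4 min

Plated area = 2 × 21.1 × 16.1 = 679.4 cm²
Volume = 679.4 × 38.9×10⁻⁴ cm = 2.643 cm³
m(Ag) = 2.643 × 10.49 = 27.73 g
n(Ag) = 27.73 / 107.87 = 0.2571 mol; n(e⁻) = 0.2571 mol
Q = 0.2571 × 96485 / 0.627 = 39560 C
t = 39560 / 21.0 = 1884 s = 31.4 min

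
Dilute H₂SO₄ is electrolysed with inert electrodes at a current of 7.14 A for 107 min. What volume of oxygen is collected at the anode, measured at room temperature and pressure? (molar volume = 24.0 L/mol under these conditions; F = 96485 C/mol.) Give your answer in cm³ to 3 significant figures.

Q = It = 7.14 × 6420 = 45840 C
n(e⁻) = Q/F = 45840/96485 = 0.4751 mol
2H₂O → O₂ + 4H⁺ + 4e⁻, so n(O₂) = 0.4751 / 4 = 0.1188 mol
V = 0.1188 × 24.0 = 2.851 L
= 2850 cm³

2850 cm³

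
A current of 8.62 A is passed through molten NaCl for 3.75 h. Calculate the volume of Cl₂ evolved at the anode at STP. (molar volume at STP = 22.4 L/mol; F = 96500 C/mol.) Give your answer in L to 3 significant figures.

13.5 L

Charge passed = 8.62 × 13500 = 1.164×10^5 C
n(e⁻) = Q/F = 1.164×10^5/96500 = 1.206 mol
2Cl⁻ → Cl₂ + 2e⁻, so n(Cl₂) = 1.206 / 2 = 0.6030 mol
V = 0.6030 × 22.4 = 13.51 L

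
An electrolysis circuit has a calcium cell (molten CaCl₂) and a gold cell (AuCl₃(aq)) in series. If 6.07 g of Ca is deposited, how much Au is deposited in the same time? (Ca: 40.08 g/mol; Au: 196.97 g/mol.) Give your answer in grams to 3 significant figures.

19.9 g

n(Ca) = 6.07 / 40.08 = 0.1514 mol
Ca²⁺ + 2e⁻ → Ca, so n(e⁻) = 2 × 0.1514 = 0.3028 mol
Since the cells are in series, n(e⁻) in the Au cell is also 0.3028 mol.
Au³⁺ + 3e⁻ → Au, so n(Au) = 0.3028 / 3 = 0.1009 mol
m(Au) = 0.1009 × 196.97 = 19.9 g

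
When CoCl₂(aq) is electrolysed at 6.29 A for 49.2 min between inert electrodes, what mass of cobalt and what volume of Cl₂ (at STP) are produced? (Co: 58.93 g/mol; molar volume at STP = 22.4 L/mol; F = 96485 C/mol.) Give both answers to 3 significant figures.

Q = 6.29 × 2952 = 18570 C; n(e⁻) = 18570 / 96485 = 0.1925 mol
Cathode: Co²⁺ + 2e⁻ → Co → n(Co) = 0.1925/2 = 0.09625 mol → 5.67 g
Anode: 2Cl⁻ → Cl₂ + 2e⁻ → n(Cl₂) = 0.1925/2 = 0.09625 mol → 2.16 L

5.67 g Co; 2.16 L Cl₂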